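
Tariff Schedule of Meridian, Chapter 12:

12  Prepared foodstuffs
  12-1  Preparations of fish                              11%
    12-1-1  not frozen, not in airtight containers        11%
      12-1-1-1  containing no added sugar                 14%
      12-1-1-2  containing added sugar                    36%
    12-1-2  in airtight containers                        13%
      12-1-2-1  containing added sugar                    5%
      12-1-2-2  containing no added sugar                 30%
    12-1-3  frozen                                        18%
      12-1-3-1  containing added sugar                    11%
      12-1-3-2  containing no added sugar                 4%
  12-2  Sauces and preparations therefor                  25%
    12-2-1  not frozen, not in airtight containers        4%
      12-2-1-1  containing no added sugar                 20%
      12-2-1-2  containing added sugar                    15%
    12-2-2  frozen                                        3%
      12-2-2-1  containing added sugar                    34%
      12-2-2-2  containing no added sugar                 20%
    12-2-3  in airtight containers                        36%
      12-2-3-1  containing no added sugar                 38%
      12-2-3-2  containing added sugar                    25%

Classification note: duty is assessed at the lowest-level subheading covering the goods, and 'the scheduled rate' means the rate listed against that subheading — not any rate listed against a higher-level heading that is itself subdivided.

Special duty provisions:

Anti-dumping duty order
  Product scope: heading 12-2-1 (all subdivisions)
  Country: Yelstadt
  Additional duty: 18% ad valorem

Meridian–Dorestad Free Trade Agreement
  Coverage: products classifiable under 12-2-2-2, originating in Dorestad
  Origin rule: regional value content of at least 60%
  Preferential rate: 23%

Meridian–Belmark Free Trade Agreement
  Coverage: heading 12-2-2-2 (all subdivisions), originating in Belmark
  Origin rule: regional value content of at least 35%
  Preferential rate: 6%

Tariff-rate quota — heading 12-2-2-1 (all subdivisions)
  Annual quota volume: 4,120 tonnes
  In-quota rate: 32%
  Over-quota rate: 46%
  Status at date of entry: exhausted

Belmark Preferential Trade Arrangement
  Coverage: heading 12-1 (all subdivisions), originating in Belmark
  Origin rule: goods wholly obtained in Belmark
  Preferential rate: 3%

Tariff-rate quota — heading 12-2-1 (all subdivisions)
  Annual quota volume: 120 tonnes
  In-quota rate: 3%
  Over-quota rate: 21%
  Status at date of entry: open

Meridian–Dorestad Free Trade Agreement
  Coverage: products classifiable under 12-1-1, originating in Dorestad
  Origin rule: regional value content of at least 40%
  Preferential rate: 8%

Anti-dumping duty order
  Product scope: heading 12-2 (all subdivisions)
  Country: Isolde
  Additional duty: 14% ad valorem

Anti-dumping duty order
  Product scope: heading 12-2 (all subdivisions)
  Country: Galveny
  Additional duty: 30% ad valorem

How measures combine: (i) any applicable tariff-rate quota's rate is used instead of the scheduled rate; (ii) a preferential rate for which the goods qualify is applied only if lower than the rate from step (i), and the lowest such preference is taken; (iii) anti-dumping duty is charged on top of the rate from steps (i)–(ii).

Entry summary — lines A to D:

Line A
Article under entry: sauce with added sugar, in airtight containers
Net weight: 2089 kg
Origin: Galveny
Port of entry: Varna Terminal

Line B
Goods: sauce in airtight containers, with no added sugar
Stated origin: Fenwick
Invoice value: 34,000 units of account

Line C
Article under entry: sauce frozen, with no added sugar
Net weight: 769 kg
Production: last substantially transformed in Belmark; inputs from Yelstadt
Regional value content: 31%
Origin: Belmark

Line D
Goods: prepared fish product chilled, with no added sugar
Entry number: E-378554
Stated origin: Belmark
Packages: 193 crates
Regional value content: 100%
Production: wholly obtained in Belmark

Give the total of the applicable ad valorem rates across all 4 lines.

Line A: sauce → 12-2; in airtight containers → 12-2-3; with added sugar → 12-2-3-2. Scheduled 25%. anti-dumping (Galveny, 12-2): +30%; total 25% + 30% = 55%. → 55%.
Line B: sauce → 12-2; in airtight containers → 12-2-3; with no added sugar → 12-2-3-1. Scheduled 38%. No special measure applies. → 38%.
Line C: sauce → 12-2; frozen → 12-2-2; with no added sugar → 12-2-2-2. Scheduled 20%. Belmark agreement on 12-2-2-2: RVC < 35%; Belmark agreement on 12-1: 12-2-2-2 not covered. → 20%.
Line D: prepared fish product → 12-1; chilled → 12-1-1; with no added sugar → 12-1-1-1. Scheduled 14%. Belmark agreement on 12-2-2-2: 12-1-1-1 not covered; Belmark agreement on 12-1: wholly obtained → 3% available; preferential 3%. → 3%.
Sum: 55% + 38% + 20% + 3% = 116%.

116%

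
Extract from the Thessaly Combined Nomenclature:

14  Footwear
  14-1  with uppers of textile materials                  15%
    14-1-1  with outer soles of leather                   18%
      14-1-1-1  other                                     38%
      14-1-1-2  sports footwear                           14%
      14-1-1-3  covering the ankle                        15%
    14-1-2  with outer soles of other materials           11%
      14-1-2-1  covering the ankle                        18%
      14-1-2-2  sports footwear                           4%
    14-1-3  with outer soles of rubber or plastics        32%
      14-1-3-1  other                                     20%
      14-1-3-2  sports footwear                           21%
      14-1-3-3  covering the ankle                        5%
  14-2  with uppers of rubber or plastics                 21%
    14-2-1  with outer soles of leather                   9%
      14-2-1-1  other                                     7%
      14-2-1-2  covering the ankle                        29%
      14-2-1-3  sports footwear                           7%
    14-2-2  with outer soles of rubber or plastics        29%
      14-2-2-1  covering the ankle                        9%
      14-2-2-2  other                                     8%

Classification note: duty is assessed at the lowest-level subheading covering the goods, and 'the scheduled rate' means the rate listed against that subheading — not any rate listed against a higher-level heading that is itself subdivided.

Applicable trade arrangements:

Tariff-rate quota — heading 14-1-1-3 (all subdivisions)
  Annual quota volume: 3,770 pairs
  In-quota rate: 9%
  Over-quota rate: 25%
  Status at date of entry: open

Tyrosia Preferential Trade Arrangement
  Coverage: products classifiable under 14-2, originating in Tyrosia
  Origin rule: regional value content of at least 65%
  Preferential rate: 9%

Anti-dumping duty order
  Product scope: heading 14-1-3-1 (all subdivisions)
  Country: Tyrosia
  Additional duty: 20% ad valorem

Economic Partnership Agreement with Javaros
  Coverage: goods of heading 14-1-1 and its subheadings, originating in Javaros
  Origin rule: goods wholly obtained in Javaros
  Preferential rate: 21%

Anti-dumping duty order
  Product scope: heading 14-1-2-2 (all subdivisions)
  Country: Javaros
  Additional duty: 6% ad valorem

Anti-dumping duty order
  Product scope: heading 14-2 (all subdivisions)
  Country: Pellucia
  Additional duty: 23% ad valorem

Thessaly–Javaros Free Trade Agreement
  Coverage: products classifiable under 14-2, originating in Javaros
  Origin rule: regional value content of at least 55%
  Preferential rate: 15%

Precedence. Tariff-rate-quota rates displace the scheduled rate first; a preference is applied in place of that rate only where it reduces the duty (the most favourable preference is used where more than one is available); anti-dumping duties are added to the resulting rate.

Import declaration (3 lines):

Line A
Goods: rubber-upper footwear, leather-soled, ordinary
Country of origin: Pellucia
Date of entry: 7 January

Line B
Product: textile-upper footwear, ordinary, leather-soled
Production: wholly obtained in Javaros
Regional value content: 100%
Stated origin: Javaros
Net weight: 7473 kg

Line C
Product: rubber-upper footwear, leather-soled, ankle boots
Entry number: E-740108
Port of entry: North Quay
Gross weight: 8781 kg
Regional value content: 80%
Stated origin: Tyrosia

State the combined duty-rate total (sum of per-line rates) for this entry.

Line A: rubber-upper → 14-2; leather-soled → 14-2-1; ordinary → 14-2-1-1. Scheduled 7%. anti-dumping (Pellucia, 14-2): +23%; total 7% + 23% = 30%. → 30%.
Line B: textile-upper → 14-1; leather-soled → 14-1-1; ordinary → 14-1-1-1. Scheduled 38%. Javaros agreement on 14-1-1: wholly obtained → 21% available; Javaros agreement on 14-2: 14-1-1-1 not covered; preferential 21%. → 21%.
Line C: rubber-upper → 14-2; leather-soled → 14-2-1; ankle boots → 14-2-1-2. Scheduled 29%. Tyrosia agreement on 14-2: RVC ≥ 65% → 9% available; preferential 9%. → 9%.
Sum: 30% + 21% + 9% = 60%.

60%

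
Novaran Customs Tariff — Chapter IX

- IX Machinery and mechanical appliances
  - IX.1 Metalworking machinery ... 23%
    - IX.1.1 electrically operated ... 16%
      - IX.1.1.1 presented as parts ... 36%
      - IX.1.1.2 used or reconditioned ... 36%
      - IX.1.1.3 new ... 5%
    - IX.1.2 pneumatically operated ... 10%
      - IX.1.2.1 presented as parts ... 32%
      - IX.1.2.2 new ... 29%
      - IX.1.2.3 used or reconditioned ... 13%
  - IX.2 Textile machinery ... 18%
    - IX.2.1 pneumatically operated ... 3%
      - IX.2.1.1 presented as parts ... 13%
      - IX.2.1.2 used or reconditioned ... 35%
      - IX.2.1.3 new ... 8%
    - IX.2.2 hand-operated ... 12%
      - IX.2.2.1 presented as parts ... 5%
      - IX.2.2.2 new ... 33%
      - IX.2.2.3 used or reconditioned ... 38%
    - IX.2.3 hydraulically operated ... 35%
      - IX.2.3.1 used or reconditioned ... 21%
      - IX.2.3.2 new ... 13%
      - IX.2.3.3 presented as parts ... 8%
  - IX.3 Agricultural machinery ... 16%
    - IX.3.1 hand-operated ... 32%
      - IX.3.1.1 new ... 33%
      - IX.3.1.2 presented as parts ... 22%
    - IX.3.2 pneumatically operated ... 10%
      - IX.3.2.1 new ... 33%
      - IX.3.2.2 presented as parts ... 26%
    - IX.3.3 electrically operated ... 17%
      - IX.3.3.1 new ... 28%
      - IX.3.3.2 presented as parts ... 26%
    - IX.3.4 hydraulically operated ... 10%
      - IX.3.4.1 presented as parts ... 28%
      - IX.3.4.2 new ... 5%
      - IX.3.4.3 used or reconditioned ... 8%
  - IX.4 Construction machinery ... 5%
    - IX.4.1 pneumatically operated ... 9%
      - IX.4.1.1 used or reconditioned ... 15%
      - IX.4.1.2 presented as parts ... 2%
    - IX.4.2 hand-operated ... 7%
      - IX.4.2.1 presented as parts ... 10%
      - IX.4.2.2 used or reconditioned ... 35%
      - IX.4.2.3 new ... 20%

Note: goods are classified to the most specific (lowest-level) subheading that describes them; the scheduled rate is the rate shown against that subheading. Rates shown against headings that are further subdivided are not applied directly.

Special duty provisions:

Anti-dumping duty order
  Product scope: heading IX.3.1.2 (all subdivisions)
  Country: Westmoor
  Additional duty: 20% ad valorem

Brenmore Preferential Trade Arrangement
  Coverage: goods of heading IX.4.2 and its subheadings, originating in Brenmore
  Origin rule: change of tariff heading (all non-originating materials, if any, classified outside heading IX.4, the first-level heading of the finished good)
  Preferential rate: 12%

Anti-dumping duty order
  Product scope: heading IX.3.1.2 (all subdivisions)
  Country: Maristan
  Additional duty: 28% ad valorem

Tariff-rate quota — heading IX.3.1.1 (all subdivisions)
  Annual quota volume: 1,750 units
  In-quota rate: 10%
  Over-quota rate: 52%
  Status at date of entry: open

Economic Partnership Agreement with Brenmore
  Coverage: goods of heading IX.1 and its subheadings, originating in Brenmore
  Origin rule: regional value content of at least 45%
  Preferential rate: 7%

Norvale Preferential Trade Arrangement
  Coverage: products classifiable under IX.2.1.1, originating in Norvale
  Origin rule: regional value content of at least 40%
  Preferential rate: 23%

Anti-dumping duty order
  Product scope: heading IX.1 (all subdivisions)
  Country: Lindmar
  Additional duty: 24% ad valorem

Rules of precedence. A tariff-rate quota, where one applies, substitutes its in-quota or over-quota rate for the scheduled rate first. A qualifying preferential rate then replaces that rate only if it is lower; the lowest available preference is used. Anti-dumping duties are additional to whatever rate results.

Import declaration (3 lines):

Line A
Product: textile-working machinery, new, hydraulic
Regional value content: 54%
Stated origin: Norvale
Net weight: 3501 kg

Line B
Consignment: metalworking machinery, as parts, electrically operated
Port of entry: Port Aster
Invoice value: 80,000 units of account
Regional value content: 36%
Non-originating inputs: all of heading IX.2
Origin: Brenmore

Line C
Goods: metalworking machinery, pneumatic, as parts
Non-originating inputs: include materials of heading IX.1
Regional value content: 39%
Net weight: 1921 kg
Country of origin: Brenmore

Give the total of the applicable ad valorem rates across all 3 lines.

81%

Line A: textile-working → IX.2; hydraulic → IX.2.3; new → IX.2.3.2. Scheduled 13%. Norvale agreement on IX.2.1.1: IX.2.3.2 not covered. → 13%.
Line B: metalworking → IX.1; electrically operated → IX.1.1; as parts → IX.1.1.1. Scheduled 36%. Brenmore agreement on IX.4.2: IX.1.1.1 not covered; Brenmore agreement on IX.1: RVC < 45%. → 36%.
Line C: metalworking → IX.1; pneumatic → IX.1.2; as parts → IX.1.2.1. Scheduled 32%. Brenmore agreement on IX.4.2: IX.1.2.1 not covered; Brenmore agreement on IX.1: RVC < 45%. → 32%.
Sum: 13% + 36% + 32% = 81%.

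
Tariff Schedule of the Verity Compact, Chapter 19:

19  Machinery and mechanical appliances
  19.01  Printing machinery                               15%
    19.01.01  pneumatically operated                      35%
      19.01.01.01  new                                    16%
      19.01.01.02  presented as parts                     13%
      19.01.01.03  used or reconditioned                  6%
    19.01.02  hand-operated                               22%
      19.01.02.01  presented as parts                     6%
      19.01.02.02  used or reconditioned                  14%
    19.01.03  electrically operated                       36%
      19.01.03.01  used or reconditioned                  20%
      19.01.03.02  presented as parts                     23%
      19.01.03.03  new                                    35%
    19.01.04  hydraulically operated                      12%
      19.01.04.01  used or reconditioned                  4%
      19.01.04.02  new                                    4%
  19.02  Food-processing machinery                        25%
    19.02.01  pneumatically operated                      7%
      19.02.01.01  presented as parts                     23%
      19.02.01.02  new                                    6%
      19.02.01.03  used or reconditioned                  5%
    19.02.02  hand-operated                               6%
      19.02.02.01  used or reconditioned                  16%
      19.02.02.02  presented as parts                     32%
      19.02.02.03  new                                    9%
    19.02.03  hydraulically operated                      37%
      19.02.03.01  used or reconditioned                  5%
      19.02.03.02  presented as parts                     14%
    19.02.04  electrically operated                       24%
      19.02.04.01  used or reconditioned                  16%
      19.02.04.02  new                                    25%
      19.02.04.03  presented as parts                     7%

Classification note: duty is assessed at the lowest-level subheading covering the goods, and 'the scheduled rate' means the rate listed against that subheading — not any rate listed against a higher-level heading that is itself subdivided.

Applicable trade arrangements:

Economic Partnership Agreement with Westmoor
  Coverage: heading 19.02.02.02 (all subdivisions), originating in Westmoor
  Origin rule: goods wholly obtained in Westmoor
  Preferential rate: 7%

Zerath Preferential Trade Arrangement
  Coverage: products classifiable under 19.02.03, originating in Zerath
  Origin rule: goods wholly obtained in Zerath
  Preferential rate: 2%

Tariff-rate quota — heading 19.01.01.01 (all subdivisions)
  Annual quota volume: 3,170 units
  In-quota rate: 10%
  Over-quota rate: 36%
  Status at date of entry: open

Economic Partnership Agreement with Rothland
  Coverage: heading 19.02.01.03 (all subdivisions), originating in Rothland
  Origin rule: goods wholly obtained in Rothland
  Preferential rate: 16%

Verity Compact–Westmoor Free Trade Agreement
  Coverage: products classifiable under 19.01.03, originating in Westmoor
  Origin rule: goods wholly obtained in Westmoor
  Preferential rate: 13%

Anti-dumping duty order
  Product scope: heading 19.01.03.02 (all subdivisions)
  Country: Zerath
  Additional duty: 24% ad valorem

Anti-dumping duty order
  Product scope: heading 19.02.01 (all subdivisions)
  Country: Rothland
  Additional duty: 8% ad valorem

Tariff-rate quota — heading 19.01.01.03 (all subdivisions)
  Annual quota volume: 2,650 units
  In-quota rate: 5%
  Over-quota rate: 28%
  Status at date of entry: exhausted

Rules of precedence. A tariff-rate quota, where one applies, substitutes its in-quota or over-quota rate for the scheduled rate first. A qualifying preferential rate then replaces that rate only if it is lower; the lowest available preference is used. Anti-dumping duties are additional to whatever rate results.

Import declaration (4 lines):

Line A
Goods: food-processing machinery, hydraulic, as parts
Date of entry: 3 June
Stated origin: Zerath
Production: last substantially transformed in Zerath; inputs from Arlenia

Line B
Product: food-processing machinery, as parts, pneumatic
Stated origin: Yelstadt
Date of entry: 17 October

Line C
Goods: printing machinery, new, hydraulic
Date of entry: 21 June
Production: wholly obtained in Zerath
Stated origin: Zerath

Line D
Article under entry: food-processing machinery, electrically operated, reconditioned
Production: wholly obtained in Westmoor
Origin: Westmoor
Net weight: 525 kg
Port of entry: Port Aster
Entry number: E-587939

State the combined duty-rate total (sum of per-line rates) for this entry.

57%

Line A: food-processing → 19.02; hydraulic → 19.02.03; as parts → 19.02.03.02. Scheduled 14%. Zerath agreement on 19.02.03: not wholly obtained. → 14%.
Line B: food-processing → 19.02; pneumatic → 19.02.01; as parts → 19.02.01.01. Scheduled 23%. No special measure applies. → 23%.
Line C: printing → 19.01; hydraulic → 19.01.04; new → 19.01.04.02. Scheduled 4%. Zerath agreement on 19.02.03: 19.01.04.02 not covered. → 4%.
Line D: food-processing → 19.02; electrically operated → 19.02.04; reconditioned → 19.02.04.01. Scheduled 16%. Westmoor agreement on 19.02.02.02: 19.02.04.01 not covered; Westmoor agreement on 19.01.03: 19.02.04.01 not covered. → 16%.
Sum: 14% + 23% + 4% + 16% = 57%.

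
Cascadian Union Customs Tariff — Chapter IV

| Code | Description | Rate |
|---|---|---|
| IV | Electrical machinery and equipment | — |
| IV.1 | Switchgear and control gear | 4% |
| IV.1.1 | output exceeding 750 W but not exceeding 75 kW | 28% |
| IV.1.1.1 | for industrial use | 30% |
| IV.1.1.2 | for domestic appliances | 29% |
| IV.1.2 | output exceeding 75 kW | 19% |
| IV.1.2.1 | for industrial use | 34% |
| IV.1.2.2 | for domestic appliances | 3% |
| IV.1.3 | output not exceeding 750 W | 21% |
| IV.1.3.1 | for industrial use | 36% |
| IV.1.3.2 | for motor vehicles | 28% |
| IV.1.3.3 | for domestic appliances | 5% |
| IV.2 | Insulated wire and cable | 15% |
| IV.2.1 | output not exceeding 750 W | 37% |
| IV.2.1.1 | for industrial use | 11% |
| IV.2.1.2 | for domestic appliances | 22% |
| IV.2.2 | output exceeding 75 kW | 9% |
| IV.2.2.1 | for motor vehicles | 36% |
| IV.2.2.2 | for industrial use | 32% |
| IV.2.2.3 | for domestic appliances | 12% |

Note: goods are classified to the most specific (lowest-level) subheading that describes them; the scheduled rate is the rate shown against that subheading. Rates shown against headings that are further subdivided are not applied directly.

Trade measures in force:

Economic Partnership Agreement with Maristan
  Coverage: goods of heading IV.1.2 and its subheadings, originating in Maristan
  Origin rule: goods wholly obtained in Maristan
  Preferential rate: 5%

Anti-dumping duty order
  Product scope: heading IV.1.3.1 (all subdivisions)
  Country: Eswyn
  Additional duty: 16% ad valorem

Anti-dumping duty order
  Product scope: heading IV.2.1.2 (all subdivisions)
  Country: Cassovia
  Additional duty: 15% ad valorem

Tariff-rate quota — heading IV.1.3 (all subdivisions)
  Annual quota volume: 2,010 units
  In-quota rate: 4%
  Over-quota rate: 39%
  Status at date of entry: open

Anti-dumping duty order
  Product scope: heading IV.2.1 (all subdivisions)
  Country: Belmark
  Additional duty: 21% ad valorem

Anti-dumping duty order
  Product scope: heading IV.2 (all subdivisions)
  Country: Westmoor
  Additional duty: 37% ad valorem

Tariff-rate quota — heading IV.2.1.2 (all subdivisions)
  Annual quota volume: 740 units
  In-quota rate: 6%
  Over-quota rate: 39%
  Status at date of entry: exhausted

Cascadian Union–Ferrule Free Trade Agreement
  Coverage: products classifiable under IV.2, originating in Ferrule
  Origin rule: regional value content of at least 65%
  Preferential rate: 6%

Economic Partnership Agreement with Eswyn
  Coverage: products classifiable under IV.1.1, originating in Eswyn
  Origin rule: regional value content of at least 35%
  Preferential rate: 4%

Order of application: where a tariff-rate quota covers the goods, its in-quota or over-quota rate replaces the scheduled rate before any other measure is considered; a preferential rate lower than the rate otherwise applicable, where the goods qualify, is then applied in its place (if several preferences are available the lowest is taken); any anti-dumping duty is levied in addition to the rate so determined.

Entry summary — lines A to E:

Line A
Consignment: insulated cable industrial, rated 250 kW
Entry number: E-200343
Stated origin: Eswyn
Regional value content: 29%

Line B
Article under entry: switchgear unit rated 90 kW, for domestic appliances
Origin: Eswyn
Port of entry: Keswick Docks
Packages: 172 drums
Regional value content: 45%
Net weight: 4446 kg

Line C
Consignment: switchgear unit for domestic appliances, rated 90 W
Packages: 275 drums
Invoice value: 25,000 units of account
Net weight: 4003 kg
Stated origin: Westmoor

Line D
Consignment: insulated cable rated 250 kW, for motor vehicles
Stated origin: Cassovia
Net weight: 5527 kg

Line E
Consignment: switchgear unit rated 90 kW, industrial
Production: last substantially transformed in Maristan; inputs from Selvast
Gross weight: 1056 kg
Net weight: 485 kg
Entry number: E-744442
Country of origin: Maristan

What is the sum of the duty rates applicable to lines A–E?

109%

Line A: insulated cable → IV.2; rated 250 kW → IV.2.2; industrial → IV.2.2.2. Scheduled 32%. Eswyn agreement on IV.1.1: IV.2.2.2 not covered. → 32%.
Line B: switchgear unit → IV.1; rated 90 kW → IV.1.2; for domestic appliances → IV.1.2.2. Scheduled 3%. Eswyn agreement on IV.1.1: IV.1.2.2 not covered. → 3%.
Line C: switchgear unit → IV.1; rated 90 W → IV.1.3; for domestic appliances → IV.1.3.3. Scheduled 5%. quota on IV.1.3 open → in-quota 4%. → 4%.
Line D: insulated cable → IV.2; rated 250 kW → IV.2.2; for motor vehicles → IV.2.2.1. Scheduled 36%. No special measure applies. → 36%.
Line E: switchgear unit → IV.1; rated 90 kW → IV.1.2; industrial → IV.1.2.1. Scheduled 34%. Maristan agreement on IV.1.2: not wholly obtained. → 34%.
Sum: 32% + 3% + 4% + 36% + 34% = 109%.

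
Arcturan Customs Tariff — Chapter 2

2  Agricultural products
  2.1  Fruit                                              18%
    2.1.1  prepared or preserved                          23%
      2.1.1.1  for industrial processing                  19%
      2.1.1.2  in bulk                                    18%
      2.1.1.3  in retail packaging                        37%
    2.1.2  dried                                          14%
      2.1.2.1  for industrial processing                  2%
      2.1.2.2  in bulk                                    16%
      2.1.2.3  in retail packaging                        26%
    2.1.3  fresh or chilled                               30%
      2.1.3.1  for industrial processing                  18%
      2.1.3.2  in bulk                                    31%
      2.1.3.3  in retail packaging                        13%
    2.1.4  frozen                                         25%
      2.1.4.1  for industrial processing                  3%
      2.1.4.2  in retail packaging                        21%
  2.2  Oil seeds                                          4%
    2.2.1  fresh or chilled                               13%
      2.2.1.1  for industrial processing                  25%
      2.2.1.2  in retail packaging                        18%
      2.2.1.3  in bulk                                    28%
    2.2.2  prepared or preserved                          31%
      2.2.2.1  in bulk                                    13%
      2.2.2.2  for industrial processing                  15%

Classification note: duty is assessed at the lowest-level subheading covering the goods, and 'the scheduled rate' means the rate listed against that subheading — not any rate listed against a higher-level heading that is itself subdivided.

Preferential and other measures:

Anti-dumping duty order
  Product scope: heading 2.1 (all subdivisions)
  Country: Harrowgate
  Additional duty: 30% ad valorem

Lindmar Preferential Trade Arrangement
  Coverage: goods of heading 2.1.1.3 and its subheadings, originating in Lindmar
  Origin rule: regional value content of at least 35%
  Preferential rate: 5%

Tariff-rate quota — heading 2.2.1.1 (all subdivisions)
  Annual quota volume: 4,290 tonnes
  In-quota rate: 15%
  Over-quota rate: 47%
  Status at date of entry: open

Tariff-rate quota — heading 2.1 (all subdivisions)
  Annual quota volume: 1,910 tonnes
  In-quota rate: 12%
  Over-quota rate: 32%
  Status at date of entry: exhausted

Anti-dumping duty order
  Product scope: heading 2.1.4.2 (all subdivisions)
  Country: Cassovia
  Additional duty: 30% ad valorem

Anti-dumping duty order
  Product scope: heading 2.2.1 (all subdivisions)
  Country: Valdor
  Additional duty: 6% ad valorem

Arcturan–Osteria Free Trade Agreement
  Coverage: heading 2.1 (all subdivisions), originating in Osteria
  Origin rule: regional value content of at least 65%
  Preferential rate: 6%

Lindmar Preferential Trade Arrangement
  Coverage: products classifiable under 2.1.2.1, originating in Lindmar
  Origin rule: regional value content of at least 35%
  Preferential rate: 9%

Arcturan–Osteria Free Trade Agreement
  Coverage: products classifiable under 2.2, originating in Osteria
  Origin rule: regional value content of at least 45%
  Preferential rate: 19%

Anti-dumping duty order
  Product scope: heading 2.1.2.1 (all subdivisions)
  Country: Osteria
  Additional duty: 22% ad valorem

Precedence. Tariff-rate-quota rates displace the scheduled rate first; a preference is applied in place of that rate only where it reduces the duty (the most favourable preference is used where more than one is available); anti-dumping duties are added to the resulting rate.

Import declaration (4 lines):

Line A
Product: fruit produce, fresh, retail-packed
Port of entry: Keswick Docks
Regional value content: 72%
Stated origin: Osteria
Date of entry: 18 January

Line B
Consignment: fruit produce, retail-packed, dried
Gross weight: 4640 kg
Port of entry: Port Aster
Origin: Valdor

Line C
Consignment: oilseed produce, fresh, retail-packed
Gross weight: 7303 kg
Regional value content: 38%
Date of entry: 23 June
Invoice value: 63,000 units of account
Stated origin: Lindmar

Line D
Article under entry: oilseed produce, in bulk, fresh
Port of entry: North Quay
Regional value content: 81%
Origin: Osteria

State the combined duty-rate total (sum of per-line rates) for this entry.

Line A: fruit → 2.1; fresh → 2.1.3; retail-packed → 2.1.3.3. Scheduled 13%. quota on 2.1 exhausted → over-quota 32%; Osteria agreement on 2.1: RVC ≥ 65% → 6% available; Osteria agreement on 2.2: 2.1.3.3 not covered; preferential 6%. → 6%.
Line B: fruit → 2.1; dried → 2.1.2; retail-packed → 2.1.2.3. Scheduled 26%. quota on 2.1 exhausted → over-quota 32%. → 32%.
Line C: oilseed → 2.2; fresh → 2.2.1; retail-packed → 2.2.1.2. Scheduled 18%. Lindmar agreement on 2.1.1.3: 2.2.1.2 not covered; Lindmar agreement on 2.1.2.1: 2.2.1.2 not covered. → 18%.
Line D: oilseed → 2.2; fresh → 2.2.1; in bulk → 2.2.1.3. Scheduled 28%. Osteria agreement on 2.1: 2.2.1.3 not covered; Osteria agreement on 2.2: RVC ≥ 45% → 19% available; preferential 19%. → 19%.
Sum: 6% + 32% + 18% + 19% = 75%.

75%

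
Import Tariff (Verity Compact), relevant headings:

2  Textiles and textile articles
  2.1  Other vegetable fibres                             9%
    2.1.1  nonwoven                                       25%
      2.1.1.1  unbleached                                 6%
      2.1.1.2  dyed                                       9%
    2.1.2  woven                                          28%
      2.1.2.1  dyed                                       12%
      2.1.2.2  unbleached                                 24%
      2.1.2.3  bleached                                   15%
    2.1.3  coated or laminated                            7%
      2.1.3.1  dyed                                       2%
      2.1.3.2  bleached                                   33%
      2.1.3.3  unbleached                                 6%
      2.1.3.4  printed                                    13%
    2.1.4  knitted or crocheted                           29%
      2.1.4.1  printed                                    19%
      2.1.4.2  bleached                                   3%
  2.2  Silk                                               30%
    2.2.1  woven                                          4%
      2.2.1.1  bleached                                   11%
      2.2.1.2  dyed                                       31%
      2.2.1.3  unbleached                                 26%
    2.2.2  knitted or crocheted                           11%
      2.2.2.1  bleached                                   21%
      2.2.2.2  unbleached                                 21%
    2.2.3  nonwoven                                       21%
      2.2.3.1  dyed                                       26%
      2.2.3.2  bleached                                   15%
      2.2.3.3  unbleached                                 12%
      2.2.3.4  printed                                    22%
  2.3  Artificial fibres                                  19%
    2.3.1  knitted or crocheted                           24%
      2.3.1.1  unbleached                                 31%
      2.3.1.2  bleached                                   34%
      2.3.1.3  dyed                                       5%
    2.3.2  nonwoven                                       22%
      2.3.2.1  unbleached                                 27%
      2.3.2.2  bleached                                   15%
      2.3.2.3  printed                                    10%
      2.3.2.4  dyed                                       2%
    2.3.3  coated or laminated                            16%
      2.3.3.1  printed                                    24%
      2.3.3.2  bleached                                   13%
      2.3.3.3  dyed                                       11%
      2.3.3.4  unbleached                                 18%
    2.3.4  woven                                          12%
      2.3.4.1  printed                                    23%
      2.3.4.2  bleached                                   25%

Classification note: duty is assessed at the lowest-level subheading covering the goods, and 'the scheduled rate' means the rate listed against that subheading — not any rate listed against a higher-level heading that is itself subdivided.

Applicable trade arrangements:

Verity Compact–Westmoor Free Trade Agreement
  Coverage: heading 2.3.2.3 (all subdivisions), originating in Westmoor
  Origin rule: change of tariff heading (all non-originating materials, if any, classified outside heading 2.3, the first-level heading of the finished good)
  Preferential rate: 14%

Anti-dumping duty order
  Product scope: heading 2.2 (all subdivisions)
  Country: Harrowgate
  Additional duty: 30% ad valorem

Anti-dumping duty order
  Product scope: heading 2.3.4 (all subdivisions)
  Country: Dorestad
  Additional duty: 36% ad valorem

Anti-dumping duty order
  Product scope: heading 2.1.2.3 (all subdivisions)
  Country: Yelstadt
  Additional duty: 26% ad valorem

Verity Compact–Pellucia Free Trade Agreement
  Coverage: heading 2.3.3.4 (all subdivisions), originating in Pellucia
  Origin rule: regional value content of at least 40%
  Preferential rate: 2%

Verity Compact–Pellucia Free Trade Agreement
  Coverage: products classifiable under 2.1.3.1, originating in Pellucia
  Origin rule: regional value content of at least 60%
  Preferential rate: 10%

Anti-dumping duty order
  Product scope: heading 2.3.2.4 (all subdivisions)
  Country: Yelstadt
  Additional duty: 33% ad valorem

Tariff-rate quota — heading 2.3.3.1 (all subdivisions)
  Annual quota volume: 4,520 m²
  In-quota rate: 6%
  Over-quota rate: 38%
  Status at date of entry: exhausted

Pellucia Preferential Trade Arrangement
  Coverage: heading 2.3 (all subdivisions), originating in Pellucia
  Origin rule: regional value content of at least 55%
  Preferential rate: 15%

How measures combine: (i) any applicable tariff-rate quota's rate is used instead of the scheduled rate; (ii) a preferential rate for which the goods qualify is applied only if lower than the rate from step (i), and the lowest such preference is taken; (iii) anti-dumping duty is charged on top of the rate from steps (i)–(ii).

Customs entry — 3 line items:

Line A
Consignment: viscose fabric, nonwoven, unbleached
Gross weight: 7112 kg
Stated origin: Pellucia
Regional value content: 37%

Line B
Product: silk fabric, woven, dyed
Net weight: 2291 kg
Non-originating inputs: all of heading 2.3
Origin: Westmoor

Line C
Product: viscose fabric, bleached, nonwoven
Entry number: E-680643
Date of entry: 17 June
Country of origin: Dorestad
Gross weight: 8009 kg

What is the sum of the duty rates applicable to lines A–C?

73%

Line A: viscose → 2.3; nonwoven → 2.3.2; unbleached → 2.3.2.1. Scheduled 27%. Pellucia agreement on 2.3.3.4: 2.3.2.1 not covered; Pellucia agreement on 2.1.3.1: 2.3.2.1 not covered; Pellucia agreement on 2.3: RVC < 55%. → 27%.
Line B: silk → 2.2; woven → 2.2.1; dyed → 2.2.1.2. Scheduled 31%. Westmoor agreement on 2.3.2.3: 2.2.1.2 not covered. → 31%.
Line C: viscose → 2.3; nonwoven → 2.3.2; bleached → 2.3.2.2. Scheduled 15%. No special measure applies. → 15%.
Sum: 27% + 31% + 15% = 73%.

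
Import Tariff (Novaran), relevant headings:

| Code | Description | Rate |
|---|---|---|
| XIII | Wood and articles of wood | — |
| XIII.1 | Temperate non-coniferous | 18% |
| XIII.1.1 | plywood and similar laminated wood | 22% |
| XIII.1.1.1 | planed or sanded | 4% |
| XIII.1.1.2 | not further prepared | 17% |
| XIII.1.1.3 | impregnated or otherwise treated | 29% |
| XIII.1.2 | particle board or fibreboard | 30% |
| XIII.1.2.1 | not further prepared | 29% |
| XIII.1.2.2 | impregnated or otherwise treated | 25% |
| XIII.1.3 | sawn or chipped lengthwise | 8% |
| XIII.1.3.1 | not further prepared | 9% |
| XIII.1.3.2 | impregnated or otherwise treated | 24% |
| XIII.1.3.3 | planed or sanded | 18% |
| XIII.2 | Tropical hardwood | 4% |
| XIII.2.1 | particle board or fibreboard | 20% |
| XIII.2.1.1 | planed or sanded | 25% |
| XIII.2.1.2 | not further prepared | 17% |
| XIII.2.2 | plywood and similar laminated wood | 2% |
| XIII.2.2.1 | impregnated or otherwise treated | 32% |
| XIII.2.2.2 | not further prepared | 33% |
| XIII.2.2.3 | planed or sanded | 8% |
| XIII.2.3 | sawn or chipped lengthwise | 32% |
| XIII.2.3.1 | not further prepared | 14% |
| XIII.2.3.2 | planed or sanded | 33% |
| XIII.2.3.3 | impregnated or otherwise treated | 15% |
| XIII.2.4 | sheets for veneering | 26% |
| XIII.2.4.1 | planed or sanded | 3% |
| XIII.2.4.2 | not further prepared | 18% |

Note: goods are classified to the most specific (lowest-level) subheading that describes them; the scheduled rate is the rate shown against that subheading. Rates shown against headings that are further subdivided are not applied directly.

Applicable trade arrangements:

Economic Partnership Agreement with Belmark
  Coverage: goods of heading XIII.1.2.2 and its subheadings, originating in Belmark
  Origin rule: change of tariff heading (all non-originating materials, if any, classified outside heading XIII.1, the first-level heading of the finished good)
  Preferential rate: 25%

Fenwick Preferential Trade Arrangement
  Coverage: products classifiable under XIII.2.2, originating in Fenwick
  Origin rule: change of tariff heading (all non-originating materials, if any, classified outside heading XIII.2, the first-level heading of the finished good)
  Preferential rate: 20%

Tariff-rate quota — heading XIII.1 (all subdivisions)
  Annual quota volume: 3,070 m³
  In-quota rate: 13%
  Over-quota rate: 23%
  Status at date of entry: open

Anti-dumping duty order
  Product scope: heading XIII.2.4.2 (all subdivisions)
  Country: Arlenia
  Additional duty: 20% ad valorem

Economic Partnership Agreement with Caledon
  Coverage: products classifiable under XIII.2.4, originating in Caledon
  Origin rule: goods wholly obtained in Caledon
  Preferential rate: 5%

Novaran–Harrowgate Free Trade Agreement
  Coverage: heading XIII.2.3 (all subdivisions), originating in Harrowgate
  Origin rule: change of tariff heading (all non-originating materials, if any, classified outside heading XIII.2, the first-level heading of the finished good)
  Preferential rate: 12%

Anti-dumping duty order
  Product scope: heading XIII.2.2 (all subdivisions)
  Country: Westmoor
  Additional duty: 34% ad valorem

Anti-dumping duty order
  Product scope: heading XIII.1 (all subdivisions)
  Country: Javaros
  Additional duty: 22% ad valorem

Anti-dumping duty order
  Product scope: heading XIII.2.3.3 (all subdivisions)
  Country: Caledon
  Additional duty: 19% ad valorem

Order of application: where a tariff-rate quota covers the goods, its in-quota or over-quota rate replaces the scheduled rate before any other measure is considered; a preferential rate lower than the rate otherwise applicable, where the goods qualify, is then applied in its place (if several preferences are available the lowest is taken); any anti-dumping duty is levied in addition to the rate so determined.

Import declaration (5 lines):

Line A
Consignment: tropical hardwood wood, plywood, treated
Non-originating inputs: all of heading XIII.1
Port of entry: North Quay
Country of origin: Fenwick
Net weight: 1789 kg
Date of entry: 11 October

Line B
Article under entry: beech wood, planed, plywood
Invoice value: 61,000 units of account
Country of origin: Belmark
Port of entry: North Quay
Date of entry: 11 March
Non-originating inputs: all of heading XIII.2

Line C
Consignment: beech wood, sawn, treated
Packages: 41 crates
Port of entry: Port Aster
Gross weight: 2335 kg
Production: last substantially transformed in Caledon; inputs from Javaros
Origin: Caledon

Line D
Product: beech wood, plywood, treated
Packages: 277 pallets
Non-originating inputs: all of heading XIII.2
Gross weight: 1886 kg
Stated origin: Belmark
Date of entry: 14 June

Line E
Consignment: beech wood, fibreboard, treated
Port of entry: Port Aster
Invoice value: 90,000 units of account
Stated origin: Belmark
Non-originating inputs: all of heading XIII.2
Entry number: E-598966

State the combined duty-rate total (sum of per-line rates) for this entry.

72%

Line A: tropical hardwood → XIII.2; plywood → XIII.2.2; treated → XIII.2.2.1. Scheduled 32%. Fenwick agreement on XIII.2.2: CTH met → 20% available; preferential 20%. → 20%.
Line B: beech → XIII.1; plywood → XIII.1.1; planed → XIII.1.1.1. Scheduled 4%. quota on XIII.1 open → in-quota 13%; Belmark agreement on XIII.1.2.2: XIII.1.1.1 not covered. → 13%.
Line C: beech → XIII.1; sawn → XIII.1.3; treated → XIII.1.3.2. Scheduled 24%. quota on XIII.1 open → in-quota 13%; Caledon agreement on XIII.2.4: XIII.1.3.2 not covered. → 13%.
Line D: beech → XIII.1; plywood → XIII.1.1; treated → XIII.1.1.3. Scheduled 29%. quota on XIII.1 open → in-quota 13%; Belmark agreement on XIII.1.2.2: XIII.1.1.3 not covered. → 13%.
Line E: beech → XIII.1; fibreboard → XIII.1.2; treated → XIII.1.2.2. Scheduled 25%. quota on XIII.1 open → in-quota 13%; Belmark agreement on XIII.1.2.2: CTH met → 25% available; preference 25% not lower than 13% → no reduction. → 13%.
Sum: 20% + 13% + 13% + 13% + 13% = 72%.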